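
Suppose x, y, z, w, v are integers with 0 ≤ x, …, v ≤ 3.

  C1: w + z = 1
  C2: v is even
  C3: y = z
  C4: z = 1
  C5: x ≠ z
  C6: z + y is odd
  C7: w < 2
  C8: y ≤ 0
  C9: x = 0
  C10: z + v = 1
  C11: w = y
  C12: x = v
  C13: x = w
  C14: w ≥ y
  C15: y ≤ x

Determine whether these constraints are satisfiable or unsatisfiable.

Constraint 9 fixes x = 0 and constraint 4 fixes z = 1. Constraints 3, 11, and 13 give x = w = y = z, so x = z. But 0 ≠ 1 — contradiction.

Unsatisfiable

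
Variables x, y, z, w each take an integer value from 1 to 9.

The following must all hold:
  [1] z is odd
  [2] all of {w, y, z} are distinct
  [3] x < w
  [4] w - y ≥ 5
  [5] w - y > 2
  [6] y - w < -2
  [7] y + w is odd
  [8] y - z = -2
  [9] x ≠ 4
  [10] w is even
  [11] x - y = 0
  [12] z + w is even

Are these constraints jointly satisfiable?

Constraint 1 makes z odd and constraint 10 makes w even, so z + w must be odd. Constraint 12 says z + w is even — contradiction.

Unsatisfiable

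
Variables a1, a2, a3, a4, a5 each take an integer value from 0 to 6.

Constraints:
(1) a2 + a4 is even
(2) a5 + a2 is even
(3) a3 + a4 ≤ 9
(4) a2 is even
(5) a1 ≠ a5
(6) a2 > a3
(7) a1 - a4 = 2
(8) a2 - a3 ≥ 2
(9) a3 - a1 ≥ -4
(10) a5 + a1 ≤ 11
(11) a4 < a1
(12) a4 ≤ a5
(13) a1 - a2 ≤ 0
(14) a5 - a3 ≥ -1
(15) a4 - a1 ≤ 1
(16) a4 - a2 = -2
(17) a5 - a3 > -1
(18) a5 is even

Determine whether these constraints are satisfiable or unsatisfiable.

Satisfiable

One satisfying assignment is a1 = 6, a2 = 6, a3 = 4, a4 = 4, a5 = 4.
For the less obvious constraints — constraint 3: a3 + a4 = 8; constraint 7: a1 - a4 = 2; constraint 8: a2 - a3 = 2 — and the others hold by inspection.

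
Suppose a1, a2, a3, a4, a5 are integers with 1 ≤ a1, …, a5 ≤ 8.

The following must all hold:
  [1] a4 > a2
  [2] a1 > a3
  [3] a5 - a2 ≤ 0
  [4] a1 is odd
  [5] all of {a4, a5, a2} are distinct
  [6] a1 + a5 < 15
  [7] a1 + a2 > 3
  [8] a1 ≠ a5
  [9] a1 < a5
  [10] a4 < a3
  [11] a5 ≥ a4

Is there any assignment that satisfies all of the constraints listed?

Unsatisfiable

Constraints 1, 2, 3, 9, and 10 give a5 ≤ a2, a2 < a4, a4 < a3, a3 < a1, a1 < a5. Chaining: a5 ≤ a2 < a4 < a3 < a1 < a5, which forces a5 < a5 — impossible.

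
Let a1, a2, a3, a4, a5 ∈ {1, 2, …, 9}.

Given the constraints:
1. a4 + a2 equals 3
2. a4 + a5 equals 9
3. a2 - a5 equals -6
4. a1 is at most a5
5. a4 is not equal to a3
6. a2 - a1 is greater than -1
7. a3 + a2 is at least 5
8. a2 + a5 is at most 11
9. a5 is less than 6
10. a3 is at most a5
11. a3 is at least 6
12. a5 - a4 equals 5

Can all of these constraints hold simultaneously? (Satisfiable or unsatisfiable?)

From constraints 10 and 11: a5 ≥ a3 and a3 ≥ 6, so a5 ≥ 6. From constraint 9: a5 ≤ 5. But 5 < 6, so no value of a5 works.

Unsatisfiable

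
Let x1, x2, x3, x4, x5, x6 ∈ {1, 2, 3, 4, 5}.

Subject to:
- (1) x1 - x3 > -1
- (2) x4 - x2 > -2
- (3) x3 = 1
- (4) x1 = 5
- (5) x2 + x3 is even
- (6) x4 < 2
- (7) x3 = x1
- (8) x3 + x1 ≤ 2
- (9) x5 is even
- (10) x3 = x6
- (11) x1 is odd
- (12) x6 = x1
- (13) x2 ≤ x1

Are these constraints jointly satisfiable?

Constraint 3 fixes x3 = 1 and constraint 4 fixes x1 = 5. Constraints 10 and 12 give x3 = x6 = x1, so x3 = x1. But 1 ≠ 5 — contradiction.

Unsatisfiable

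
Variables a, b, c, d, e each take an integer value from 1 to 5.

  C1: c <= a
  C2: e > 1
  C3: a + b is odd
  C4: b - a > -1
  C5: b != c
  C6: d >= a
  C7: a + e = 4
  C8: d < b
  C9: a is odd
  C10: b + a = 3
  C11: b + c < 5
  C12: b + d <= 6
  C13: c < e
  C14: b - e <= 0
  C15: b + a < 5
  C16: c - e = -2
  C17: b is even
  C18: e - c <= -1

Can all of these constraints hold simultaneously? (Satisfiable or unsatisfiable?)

Unsatisfiable

Constraints 1, 6, 8, 14, and 18 give c ≤ a, a ≤ d, d < b, b ≤ e, e < c. Chaining: c ≤ a ≤ d < b ≤ e < c, which forces c < c — impossible.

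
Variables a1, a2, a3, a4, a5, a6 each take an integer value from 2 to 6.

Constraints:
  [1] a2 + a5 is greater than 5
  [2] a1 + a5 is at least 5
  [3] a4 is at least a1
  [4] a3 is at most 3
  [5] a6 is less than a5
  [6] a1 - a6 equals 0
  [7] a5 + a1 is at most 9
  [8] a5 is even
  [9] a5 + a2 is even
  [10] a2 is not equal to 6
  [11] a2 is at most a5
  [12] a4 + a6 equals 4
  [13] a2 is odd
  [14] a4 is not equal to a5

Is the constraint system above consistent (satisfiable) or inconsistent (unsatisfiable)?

Unsatisfiable

Constraint 8 makes a5 even and constraint 13 makes a2 odd, so a5 + a2 must be odd. Constraint 9 says a5 + a2 is even — contradiction.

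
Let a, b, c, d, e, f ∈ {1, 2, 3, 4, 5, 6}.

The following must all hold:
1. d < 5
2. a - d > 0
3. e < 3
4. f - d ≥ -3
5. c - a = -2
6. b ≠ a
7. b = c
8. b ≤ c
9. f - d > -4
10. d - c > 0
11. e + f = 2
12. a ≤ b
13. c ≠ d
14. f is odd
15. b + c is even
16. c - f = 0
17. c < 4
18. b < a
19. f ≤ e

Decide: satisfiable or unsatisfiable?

Constraints 2, 8, 10, and 12 give d < a, a ≤ b, b ≤ c, c < d. Chaining: d < a ≤ b ≤ c < d, which forces d < d — impossible.

Unsatisfiable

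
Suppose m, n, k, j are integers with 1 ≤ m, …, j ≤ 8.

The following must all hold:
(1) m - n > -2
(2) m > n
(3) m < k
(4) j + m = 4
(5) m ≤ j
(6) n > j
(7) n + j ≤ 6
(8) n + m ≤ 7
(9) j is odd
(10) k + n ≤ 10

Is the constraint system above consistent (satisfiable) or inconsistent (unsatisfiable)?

Unsatisfiable

Constraints 2, 5, and 6 give j < n, n < m, m ≤ j. Chaining: j < n < m ≤ j, which forces j < j — impossible.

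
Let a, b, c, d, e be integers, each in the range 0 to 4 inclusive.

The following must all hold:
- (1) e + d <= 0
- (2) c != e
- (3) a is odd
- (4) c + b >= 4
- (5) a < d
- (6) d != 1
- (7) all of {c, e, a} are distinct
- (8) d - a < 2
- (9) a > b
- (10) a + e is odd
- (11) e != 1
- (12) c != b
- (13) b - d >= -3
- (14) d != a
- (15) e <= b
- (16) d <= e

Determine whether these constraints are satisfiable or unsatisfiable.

Constraints 5, 9, 15, and 16 give e ≤ b, b < a, a < d, d ≤ e. Chaining: e ≤ b < a < d ≤ e, which forces e < e — impossible.

Unsatisfiable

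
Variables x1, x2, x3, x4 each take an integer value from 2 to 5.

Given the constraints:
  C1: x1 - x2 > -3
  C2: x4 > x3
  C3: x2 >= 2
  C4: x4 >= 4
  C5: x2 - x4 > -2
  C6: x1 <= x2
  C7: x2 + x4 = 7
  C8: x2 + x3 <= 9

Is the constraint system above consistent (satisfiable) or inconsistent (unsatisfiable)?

Try x1 = 3, x2 = 3, x3 = 3, x4 = 4.
Check constraint 1: x1 - x2 = 0; constraint 5: x2 - x4 = -1; constraint 7: x2 + x4 = 7. The remaining constraints are straightforward to verify.

Satisfiable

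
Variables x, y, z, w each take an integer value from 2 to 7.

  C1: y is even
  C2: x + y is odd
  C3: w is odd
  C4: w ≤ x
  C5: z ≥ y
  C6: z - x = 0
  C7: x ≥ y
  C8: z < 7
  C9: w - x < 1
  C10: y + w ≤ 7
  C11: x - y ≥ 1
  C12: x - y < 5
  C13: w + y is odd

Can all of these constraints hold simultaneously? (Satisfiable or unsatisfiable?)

Setting (x, y, z, w) = (5, 2, 5, 5) satisfies everything: constraint 6: z - x = 0; constraint 9: w - x = 0; constraint 10: y + w = 7, and the others follow.

Satisfiable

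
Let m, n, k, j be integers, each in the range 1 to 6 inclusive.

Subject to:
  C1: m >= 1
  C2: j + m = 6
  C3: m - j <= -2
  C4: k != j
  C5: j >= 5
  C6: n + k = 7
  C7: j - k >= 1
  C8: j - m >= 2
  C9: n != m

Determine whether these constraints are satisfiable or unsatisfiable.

Satisfiable

The assignment m = 1, n = 6, k = 1, j = 5 works:
  constraint 2 holds since j + m = 6.
  constraint 3 holds since m - j = -4.
  constraint 6 holds since n + k = 7.
The rest check out directly.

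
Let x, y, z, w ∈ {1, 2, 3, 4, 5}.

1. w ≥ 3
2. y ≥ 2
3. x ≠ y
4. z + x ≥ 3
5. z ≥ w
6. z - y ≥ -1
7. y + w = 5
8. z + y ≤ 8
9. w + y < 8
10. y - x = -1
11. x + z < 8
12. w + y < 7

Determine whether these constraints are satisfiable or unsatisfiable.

Setting (x, y, z, w) = (3, 2, 3, 3) satisfies everything: constraint 4: z + x = 6; constraint 6: z - y = 1, and the others follow.

Satisfiable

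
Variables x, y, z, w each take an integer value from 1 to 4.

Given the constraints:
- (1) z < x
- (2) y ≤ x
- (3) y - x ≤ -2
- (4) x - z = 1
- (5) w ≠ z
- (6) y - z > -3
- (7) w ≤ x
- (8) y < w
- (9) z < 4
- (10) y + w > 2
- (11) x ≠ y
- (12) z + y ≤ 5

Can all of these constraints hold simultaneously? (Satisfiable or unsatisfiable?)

Satisfiable

Take x = 4, y = 1, z = 3, w = 4. Then constraint 3: y - x = -3; constraint 4: x - z = 1; constraint 6: y - z = -2, and every other listed constraint is also met.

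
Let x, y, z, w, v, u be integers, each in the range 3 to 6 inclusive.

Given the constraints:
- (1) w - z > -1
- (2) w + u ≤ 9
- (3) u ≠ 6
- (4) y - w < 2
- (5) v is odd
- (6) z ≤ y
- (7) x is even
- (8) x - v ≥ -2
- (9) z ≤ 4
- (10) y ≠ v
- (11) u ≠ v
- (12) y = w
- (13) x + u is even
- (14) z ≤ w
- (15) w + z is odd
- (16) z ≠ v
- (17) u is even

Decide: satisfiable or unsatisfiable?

One satisfying assignment is x = 6, y = 4, z = 3, w = 4, v = 5, u = 4.
For the less obvious constraints — constraint 1: w - z = 1; constraint 2: w + u = 8 — and the others hold by inspection.

Satisfiable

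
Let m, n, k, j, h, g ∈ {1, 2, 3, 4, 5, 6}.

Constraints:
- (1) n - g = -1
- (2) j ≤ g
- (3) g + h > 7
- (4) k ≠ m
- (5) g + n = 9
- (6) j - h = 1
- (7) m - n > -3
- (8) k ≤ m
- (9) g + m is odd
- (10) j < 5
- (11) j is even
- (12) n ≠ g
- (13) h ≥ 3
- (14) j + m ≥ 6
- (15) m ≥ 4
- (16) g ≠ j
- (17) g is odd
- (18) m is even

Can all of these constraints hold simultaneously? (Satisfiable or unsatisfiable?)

The assignment m = 4, n = 4, k = 3, j = 4, h = 3, g = 5 works:
  constraint 1 holds since n - g = -1.
  constraint 3 holds since g + h = 8.
The rest check out directly.

Satisfiable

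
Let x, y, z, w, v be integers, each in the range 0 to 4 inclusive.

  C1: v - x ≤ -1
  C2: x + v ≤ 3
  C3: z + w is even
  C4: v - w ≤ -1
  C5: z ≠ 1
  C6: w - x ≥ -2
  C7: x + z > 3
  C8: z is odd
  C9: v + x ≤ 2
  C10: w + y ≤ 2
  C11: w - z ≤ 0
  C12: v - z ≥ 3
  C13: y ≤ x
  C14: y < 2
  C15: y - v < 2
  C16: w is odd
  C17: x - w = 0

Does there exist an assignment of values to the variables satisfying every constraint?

Constraints 1, 6, 11, and 12 give z − w ≥ 0, w − x ≥ -2, x − v ≥ 1, v − z ≥ 3.
Adding all 4 inequalities: the left sides telescope to 0, and the right sides sum to 0 + (-2) + 1 + 3 = 2. So 0 ≥ 2, which is false.

Unsatisfiable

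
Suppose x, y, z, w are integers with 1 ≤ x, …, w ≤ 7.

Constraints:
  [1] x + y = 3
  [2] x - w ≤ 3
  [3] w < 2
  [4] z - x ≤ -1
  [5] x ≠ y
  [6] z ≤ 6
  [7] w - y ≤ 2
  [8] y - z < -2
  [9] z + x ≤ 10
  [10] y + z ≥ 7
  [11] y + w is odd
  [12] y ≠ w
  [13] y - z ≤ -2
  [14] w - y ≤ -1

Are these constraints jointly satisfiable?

Unsatisfiable

Constraints 2, 4, 13, and 14 give z − y ≥ 2, y − w ≥ 1, w − x ≥ -3, x − z ≥ 1.
Adding all 4 inequalities: the left sides telescope to 0, and the right sides sum to 2 + 1 + (-3) + 1 = 1. So 0 ≥ 1, which is false.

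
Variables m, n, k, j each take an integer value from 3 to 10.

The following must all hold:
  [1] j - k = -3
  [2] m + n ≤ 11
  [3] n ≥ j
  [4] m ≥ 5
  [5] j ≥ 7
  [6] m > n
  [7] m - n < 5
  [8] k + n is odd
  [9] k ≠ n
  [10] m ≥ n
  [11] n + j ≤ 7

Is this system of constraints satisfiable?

From constraint 4: m ≥ 5. From constraints 3 and 5: n ≥ j ≥ 7. Hence m + n ≥ 12. But constraint 2 requires m + n ≤ 11, and 11 < 12. Contradiction.

Unsatisfiable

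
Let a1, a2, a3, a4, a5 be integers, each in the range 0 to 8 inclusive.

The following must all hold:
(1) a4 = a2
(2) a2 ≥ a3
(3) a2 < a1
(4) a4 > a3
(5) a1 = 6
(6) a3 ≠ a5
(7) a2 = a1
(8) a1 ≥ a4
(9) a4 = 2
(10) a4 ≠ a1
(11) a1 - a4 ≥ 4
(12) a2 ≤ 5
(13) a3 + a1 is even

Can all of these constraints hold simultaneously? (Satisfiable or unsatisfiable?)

Constraint 9 fixes a4 = 2 and constraint 5 fixes a1 = 6. Constraints 1 and 7 give a4 = a2 = a1, so a4 = a1. But 2 ≠ 6 — contradiction.

Unsatisfiable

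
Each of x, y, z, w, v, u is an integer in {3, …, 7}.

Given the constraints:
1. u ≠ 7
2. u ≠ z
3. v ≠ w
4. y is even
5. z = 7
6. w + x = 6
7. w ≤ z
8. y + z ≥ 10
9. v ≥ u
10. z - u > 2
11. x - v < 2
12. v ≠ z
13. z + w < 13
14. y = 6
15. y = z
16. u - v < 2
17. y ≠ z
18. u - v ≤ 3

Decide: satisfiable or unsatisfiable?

Constraint 14 fixes y = 6 and constraint 5 fixes z = 7, but constraint 15 requires y = z. Since 6 ≠ 7, contradiction.

Unsatisfiable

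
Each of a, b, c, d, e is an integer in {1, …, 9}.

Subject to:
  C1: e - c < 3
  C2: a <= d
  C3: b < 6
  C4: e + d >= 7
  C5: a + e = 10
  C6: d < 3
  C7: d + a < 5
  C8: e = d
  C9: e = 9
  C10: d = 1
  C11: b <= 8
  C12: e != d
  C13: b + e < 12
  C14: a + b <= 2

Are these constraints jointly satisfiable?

Unsatisfiable

Constraint 9 fixes e = 9 and constraint 10 fixes d = 1, but constraint 8 requires e = d. Since 9 ≠ 1, contradiction.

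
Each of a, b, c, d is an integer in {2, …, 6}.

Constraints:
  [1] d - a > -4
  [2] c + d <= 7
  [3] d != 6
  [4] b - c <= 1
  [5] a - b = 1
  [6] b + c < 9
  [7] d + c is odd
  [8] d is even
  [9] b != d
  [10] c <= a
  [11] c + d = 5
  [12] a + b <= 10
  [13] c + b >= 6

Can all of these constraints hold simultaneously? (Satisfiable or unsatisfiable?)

Satisfiable

One satisfying assignment is a = 4, b = 3, c = 3, d = 2.
For the less obvious constraints — constraint 1: d - a = -2; constraint 2: c + d = 5; constraint 4: b - c = 0 — and the others hold by inspection.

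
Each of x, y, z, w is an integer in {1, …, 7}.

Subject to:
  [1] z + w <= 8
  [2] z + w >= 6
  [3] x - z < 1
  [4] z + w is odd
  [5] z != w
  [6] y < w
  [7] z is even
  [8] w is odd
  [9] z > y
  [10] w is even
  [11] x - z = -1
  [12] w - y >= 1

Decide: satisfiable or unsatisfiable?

Constraint 7 makes z even and constraint 10 makes w even, so z + w must be even. Constraint 4 says z + w is odd — contradiction.

Unsatisfiable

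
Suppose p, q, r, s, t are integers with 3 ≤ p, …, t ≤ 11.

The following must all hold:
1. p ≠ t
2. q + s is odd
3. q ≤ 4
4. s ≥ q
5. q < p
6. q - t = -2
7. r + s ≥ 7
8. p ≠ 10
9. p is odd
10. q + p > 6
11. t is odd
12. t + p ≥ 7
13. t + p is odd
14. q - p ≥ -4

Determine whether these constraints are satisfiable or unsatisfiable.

Unsatisfiable

Constraint 11 makes t odd and constraint 9 makes p odd, so t + p must be even. Constraint 13 says t + p is odd — contradiction.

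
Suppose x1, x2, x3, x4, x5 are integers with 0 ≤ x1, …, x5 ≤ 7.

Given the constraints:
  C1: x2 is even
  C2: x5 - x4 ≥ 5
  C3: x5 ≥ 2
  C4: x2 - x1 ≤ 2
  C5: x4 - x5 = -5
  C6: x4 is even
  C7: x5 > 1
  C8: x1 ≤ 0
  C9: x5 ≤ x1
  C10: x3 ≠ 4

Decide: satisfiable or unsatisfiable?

Unsatisfiable

From constraint 3: x5 ≥ 2. From constraints 8 and 9: x5 ≤ x1 and x1 ≤ 0, so x5 ≤ 0. But 0 < 2, so no value of x5 works.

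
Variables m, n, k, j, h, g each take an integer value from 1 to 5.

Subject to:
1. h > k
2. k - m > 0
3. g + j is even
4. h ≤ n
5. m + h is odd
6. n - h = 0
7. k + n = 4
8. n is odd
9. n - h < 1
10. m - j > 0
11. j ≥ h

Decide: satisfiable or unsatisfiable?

Constraints 1, 2, 10, and 11 give k < h, h ≤ j, j < m, m < k. Chaining: k < h ≤ j < m < k, which forces k < k — impossible.

Unsatisfiable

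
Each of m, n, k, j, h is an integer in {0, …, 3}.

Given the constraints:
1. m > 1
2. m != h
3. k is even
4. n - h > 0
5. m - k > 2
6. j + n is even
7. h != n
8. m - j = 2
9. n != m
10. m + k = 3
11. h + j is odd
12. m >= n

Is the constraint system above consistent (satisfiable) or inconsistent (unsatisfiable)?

Satisfiable

One satisfying assignment is m = 3, n = 1, k = 0, j = 1, h = 0.
For the less obvious constraints — constraint 4: n - h = 1; constraint 5: m - k = 3; constraint 8: m - j = 2 — and the others hold by inspection.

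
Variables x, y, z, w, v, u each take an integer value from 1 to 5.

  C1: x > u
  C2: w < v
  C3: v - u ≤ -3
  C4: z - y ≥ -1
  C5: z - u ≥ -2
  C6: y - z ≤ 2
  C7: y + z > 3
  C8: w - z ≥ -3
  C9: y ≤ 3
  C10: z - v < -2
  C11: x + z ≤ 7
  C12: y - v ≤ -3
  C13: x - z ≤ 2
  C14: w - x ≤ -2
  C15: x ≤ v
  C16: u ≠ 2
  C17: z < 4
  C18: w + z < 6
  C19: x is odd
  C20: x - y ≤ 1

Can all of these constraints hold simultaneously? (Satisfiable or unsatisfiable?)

Unsatisfiable

Constraints 3, 5, 8, 12, 14, and 20 give x − w ≥ 2, w − z ≥ -3, z − u ≥ -2, u − v ≥ 3, v − y ≥ 3, y − x ≥ -1.
Adding all 6 inequalities: the left sides telescope to 0, and the right sides sum to 2 + (-3) + (-2) + 3 + 3 + (-1) = 2. So 0 ≥ 2, which is false.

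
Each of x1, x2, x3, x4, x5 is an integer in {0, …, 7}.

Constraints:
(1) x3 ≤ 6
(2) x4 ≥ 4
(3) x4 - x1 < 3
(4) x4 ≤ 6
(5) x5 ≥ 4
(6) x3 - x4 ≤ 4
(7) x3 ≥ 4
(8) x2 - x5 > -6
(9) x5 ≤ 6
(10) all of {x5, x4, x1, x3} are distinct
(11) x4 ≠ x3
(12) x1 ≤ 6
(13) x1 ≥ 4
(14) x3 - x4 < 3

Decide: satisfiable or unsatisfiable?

Unsatisfiable

Constraints 1, 2, 4, 5, 7, 9, 12, and 13 confine each of x5, x4, x1, x3 to the 3 values {4, …, 6}.
Constraint 10 requires all 4 of them to be distinct, but only 3 values are available — impossible by the pigeonhole principle.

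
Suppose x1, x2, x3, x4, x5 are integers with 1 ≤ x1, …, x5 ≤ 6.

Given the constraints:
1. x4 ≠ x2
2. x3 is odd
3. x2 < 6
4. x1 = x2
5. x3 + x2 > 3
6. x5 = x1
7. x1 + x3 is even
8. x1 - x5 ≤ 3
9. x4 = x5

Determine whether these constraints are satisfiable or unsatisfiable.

From constraints 4, 6, and 9, x4 = x5 = x1 = x2, so x4 = x2. But constraint 1 says x4 ≠ x2. Contradiction.

Unsatisfiable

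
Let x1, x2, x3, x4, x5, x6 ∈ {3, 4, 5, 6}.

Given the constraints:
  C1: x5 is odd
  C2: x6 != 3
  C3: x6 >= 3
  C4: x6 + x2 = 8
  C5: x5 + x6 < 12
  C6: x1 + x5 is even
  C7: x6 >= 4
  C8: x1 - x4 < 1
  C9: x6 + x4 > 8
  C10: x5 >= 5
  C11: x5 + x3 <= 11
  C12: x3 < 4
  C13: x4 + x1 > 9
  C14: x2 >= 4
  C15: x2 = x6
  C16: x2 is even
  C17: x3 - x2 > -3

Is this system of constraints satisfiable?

Satisfiable

Take x1 = 5, x2 = 4, x3 = 3, x4 = 5, x5 = 5, x6 = 4. Then constraint 4: x6 + x2 = 8; constraint 5: x5 + x6 = 9; constraint 8: x1 - x4 = 0, and every other listed constraint is also met.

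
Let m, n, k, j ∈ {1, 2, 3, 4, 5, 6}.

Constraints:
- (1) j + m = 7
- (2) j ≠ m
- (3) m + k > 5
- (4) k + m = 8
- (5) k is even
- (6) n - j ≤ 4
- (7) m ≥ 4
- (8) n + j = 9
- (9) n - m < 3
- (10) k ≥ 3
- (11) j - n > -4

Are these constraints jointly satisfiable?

Satisfiable

One satisfying assignment is m = 4, n = 6, k = 4, j = 3.
For the less obvious constraints — constraint 1: j + m = 7; constraint 3: m + k = 8; constraint 4: k + m = 8 — and the others hold by inspection.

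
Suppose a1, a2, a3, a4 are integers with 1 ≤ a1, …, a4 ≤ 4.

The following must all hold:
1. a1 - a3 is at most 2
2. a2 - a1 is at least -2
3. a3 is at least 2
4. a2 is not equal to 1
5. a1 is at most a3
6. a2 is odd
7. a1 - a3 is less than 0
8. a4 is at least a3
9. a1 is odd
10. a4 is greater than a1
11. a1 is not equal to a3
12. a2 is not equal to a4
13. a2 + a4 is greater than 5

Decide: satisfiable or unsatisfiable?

Satisfiable

Try a1 = 3, a2 = 3, a3 = 4, a4 = 4.
Check constraint 1: a1 - a3 = -1; constraint 2: a2 - a1 = 0. The remaining constraints are straightforward to verify.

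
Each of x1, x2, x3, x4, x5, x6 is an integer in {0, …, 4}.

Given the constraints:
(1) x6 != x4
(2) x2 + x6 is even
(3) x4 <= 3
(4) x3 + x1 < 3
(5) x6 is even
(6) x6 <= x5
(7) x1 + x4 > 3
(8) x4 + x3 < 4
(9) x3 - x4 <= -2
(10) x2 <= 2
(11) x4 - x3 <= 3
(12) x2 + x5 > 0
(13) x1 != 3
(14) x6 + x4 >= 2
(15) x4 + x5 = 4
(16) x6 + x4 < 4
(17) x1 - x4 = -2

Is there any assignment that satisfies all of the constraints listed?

Try x1 = 1, x2 = 2, x3 = 0, x4 = 3, x5 = 1, x6 = 0.
Check constraint 4: x3 + x1 = 1; constraint 7: x1 + x4 = 4. The remaining constraints are straightforward to verify.

Satisfiable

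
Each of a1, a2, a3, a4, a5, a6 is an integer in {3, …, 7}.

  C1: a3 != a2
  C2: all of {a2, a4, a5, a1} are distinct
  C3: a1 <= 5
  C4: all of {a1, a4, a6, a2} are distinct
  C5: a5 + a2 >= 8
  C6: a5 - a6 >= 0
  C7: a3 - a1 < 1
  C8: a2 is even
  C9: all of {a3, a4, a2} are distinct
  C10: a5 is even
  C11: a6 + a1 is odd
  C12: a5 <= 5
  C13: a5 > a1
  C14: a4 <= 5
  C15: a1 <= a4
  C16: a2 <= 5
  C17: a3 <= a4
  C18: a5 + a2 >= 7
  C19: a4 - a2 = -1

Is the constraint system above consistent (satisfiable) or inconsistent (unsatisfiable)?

Unsatisfiable

Constraints 3, 12, 14, and 16 confine each of a2, a4, a5, a1 to the 3 values {3, …, 5} (the domain already gives each ≥ 3).
Constraint 2 requires all 4 of them to be distinct, but only 3 values are available — impossible by the pigeonhole principle.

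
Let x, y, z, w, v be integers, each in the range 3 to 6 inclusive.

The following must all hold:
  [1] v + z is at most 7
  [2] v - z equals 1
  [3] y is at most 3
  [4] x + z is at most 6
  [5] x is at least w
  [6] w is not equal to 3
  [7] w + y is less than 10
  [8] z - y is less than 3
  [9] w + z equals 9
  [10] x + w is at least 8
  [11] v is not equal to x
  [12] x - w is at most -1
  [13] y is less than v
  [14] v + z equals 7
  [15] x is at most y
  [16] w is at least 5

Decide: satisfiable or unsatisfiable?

Unsatisfiable

From constraints 5 and 16: x ≥ w and w ≥ 5, so x ≥ 5. From constraints 3 and 15: x ≤ y and y ≤ 3, so x ≤ 3. But 3 < 5, so no value of x works.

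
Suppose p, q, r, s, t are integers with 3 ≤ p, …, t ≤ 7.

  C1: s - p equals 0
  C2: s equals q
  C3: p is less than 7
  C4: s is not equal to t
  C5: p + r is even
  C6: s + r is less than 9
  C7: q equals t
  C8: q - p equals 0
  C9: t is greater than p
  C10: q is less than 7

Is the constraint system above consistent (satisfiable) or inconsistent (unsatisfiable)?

Unsatisfiable

From constraints 2 and 7, s = q = t, so s = t. But constraint 4 says s ≠ t. Contradiction.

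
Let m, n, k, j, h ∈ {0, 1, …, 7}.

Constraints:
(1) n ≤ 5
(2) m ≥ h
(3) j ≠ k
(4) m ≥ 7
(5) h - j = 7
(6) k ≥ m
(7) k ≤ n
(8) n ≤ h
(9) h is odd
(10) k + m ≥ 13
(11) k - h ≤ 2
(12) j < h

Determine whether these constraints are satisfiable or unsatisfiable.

Unsatisfiable

From constraints 4 and 6: k ≥ m and m ≥ 7, so k ≥ 7. From constraints 1 and 7: k ≤ n and n ≤ 5, so k ≤ 5. But 5 < 7, so no value of k works.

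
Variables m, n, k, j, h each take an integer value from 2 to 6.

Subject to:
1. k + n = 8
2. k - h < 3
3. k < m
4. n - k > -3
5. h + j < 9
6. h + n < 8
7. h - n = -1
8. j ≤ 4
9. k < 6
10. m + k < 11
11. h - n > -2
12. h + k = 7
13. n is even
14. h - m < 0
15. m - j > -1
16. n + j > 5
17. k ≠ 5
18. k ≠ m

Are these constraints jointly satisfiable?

Satisfiable

The assignment m = 5, n = 4, k = 4, j = 4, h = 3 works:
  constraint 1 holds since k + n = 8.
  constraint 2 holds since k - h = 1.
  constraint 4 holds since n - k = 0.
The rest check out directly.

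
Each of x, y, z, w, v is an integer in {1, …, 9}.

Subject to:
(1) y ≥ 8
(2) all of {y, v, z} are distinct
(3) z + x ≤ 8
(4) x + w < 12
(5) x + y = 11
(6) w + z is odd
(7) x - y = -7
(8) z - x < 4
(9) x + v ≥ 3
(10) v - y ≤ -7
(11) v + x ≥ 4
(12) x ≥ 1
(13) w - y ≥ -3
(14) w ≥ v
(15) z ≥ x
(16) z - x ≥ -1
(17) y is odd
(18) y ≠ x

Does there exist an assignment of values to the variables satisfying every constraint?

The assignment x = 2, y = 9, z = 4, w = 9, v = 2 works:
  constraint 3 holds since z + x = 6.
  constraint 4 holds since x + w = 11.
The rest check out directly.

Satisfiable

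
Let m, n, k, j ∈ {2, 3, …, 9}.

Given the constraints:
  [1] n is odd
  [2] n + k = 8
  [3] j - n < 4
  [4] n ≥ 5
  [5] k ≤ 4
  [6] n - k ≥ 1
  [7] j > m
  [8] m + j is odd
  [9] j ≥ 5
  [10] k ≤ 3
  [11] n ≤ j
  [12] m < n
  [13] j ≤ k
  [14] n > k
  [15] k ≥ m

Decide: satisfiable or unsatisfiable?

From constraints 4 and 11: j ≥ n and n ≥ 5, so j ≥ 5. From constraints 10 and 13: j ≤ k and k ≤ 3, so j ≤ 3. But 3 < 5, so no value of j works.

Unsatisfiable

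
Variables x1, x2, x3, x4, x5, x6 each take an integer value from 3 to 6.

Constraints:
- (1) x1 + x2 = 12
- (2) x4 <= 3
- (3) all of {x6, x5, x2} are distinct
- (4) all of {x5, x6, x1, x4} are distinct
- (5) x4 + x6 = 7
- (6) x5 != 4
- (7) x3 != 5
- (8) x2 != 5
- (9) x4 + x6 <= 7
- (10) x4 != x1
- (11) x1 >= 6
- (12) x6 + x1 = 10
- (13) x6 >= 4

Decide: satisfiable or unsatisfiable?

The assignment x1 = 6, x2 = 6, x3 = 6, x4 = 3, x5 = 5, x6 = 4 works:
  constraint 1 holds since x1 + x2 = 12.
  constraint 5 holds since x4 + x6 = 7.
  constraint 9 holds since x4 + x6 = 7.
The rest check out directly.

Satisfiable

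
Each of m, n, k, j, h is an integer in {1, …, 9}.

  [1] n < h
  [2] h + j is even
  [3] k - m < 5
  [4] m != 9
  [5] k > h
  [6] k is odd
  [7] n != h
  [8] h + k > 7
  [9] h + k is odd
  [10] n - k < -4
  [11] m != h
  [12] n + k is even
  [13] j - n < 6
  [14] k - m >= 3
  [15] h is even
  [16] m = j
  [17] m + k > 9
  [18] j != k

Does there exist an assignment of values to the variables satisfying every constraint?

Take m = 4, n = 1, k = 7, j = 4, h = 2. Then constraint 3: k - m = 3; constraint 8: h + k = 9; constraint 10: n - k = -6, and every other listed constraint is also met.

Satisfiable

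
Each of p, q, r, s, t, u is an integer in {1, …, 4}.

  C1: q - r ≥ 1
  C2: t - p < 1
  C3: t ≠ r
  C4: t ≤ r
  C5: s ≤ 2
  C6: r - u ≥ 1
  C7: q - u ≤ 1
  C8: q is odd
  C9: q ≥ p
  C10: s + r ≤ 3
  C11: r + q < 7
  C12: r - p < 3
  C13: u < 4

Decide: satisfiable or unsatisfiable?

Unsatisfiable

Constraints 1, 6, and 7 give r − u ≥ 1, u − q ≥ -1, q − r ≥ 1.
Adding all 3 inequalities: the left sides telescope to 0, and the right sides sum to 1 + (-1) + 1 = 1. So 0 ≥ 1, which is false.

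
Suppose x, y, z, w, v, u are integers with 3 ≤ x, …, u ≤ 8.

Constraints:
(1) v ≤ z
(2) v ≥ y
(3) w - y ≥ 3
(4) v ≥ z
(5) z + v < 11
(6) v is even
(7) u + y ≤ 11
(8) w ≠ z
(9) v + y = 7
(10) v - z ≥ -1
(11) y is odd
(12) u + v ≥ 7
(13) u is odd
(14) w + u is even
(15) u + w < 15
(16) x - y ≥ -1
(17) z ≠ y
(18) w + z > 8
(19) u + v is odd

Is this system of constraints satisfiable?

Satisfiable

Take x = 4, y = 3, z = 4, w = 7, v = 4, u = 5. Then constraint 3: w - y = 4; constraint 5: z + v = 8; constraint 7: u + y = 8, and every other listed constraint is also met.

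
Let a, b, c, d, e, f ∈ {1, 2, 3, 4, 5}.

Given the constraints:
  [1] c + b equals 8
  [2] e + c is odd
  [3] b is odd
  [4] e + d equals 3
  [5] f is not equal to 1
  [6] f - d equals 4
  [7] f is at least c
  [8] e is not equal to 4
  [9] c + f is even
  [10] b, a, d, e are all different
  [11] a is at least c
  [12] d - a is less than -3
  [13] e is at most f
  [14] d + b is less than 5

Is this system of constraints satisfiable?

Satisfiable

Setting (a, b, c, d, e, f) = (5, 3, 5, 1, 2, 5) satisfies everything: constraint 1: c + b = 8; constraint 4: e + d = 3, and the others follow.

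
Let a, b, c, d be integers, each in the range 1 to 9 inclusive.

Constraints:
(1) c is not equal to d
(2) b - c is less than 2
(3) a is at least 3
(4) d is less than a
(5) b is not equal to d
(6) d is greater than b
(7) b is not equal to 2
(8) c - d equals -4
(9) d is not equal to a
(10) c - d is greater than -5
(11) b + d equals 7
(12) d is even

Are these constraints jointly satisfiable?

Satisfiable

The assignment a = 8, b = 1, c = 2, d = 6 works:
  constraint 2 holds since b - c = -1.
  constraint 8 holds since c - d = -4.
  constraint 10 holds since c - d = -4.
The rest check out directly.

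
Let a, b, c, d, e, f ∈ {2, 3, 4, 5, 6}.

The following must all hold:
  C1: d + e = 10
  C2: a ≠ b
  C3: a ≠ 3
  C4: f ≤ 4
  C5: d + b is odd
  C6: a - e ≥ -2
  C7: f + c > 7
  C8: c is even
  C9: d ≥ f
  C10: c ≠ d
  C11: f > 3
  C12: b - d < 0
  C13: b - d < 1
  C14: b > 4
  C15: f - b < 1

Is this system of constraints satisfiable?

The assignment a = 4, b = 5, c = 4, d = 6, e = 4, f = 4 works:
  constraint 1 holds since d + e = 10.
  constraint 6 holds since a - e = 0.
The rest check out directly.

Satisfiable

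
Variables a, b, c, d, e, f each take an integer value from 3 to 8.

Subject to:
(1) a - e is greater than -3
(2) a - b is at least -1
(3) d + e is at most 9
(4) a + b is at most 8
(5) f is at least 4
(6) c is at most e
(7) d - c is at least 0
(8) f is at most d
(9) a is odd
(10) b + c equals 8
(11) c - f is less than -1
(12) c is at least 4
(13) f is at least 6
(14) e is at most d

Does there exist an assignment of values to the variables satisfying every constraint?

From constraints 8 and 13: d ≥ f ≥ 6. From constraints 6 and 12: e ≥ c ≥ 4. Hence d + e ≥ 10. But constraint 3 requires d + e ≤ 9, and 9 < 10. Contradiction.

Unsatisfiable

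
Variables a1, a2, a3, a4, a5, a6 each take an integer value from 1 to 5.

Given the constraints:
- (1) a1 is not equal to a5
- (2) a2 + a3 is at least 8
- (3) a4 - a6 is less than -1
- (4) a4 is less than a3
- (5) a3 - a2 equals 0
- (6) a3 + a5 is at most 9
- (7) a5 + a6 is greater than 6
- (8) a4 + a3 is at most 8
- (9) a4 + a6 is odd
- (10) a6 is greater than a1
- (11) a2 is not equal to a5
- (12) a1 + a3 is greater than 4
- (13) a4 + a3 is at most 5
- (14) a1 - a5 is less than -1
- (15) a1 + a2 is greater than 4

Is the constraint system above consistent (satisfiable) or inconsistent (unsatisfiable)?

Satisfiable

Setting (a1, a2, a3, a4, a5, a6) = (3, 4, 4, 1, 5, 4) satisfies everything: constraint 2: a2 + a3 = 8; constraint 3: a4 - a6 = -3; constraint 5: a3 - a2 = 0, and the others follow.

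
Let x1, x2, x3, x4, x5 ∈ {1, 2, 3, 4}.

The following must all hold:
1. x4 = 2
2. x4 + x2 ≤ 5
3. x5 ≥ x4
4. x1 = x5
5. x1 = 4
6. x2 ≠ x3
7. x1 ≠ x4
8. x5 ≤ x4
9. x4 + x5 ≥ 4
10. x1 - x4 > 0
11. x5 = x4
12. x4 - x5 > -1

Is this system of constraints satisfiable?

Unsatisfiable

Constraint 5 fixes x1 = 4 and constraint 1 fixes x4 = 2. Constraints 4 and 11 give x1 = x5 = x4, so x1 = x4. But 4 ≠ 2 — contradiction.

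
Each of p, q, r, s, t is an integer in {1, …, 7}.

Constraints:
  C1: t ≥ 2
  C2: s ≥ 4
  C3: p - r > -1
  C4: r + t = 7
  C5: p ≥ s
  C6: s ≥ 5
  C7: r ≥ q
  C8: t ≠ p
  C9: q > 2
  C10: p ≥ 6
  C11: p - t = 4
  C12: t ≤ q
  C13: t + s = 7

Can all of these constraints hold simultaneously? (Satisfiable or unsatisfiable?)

One satisfying assignment is p = 6, q = 3, r = 5, s = 5, t = 2.
For the less obvious constraints — constraint 3: p - r = 1; constraint 4: r + t = 7 — and the others hold by inspection.

Satisfiable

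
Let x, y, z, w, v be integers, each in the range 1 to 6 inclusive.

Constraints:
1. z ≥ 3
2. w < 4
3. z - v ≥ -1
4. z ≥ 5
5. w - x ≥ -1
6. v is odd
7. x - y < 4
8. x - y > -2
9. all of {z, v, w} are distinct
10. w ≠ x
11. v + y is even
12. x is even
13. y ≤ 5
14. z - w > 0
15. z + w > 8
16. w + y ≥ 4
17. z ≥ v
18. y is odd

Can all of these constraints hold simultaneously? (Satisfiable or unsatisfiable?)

Satisfiable

One satisfying assignment is x = 4, y = 3, z = 6, w = 3, v = 5.
For the less obvious constraints — constraint 3: z - v = 1; constraint 5: w - x = -1; constraint 7: x - y = 1 — and the others hold by inspection.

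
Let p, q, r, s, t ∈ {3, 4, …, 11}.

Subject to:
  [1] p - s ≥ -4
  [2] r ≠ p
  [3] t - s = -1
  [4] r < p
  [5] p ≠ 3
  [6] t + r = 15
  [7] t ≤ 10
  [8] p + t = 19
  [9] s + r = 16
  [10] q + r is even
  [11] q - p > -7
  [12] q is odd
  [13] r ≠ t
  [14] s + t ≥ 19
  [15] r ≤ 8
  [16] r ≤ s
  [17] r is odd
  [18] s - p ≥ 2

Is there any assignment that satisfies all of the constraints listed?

Satisfiable

The assignment p = 9, q = 5, r = 5, s = 11, t = 10 works:
  constraint 1 holds since p - s = -2.
  constraint 3 holds since t - s = -1.
  constraint 6 holds since t + r = 15.
The rest check out directly.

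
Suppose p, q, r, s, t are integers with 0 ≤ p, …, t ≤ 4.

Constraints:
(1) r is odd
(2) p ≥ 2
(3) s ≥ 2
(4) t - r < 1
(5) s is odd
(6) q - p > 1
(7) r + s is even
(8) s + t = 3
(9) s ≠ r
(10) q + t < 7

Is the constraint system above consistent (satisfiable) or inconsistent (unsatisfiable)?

Satisfiable

Try p = 2, q = 4, r = 1, s = 3, t = 0.
Check constraint 4: t - r = -1; constraint 6: q - p = 2; constraint 8: s + t = 3. The remaining constraints are straightforward to verify.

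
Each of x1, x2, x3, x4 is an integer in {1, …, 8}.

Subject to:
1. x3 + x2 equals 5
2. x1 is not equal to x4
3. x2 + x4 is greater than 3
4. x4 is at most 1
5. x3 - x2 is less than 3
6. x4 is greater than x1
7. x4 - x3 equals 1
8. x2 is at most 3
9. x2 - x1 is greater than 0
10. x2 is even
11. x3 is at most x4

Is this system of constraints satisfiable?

Unsatisfiable

From constraints 4 and 11: x3 ≤ x4 ≤ 1. From constraint 8: x2 ≤ 3. Hence x3 + x2 ≤ 4. But constraint 1 requires x3 + x2 = 5, and 5 > 4. Contradiction.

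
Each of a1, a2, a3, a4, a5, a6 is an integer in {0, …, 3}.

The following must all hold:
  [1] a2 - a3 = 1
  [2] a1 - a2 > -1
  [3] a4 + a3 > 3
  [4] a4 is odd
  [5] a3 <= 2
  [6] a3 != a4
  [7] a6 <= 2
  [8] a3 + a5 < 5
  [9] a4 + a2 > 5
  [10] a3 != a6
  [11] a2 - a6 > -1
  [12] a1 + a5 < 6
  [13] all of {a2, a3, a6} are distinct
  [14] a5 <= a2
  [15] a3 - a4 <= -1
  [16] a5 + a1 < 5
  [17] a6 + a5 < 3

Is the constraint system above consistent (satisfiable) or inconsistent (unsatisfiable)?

One satisfying assignment is a1 = 3, a2 = 3, a3 = 2, a4 = 3, a5 = 1, a6 = 1.
For the less obvious constraints — constraint 1: a2 - a3 = 1; constraint 2: a1 - a2 = 0 — and the others hold by inspection.

Satisfiable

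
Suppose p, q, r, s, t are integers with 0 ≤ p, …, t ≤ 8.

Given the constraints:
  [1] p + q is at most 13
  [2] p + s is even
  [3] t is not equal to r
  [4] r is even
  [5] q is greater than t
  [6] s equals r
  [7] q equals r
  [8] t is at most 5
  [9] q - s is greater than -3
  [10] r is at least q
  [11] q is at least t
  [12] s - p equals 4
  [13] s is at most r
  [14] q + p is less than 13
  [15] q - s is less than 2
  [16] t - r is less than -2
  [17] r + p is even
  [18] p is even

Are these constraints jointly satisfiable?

Satisfiable

Take p = 4, q = 8, r = 8, s = 8, t = 3. Then constraint 1: p + q = 12; constraint 9: q - s = 0, and every other listed constraint is also met.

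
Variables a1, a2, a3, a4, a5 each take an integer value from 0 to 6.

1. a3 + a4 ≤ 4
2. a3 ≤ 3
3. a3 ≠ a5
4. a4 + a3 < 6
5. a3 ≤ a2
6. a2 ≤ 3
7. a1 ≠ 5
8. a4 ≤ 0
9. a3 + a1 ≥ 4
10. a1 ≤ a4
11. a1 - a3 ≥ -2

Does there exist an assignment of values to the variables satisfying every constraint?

From constraints 5 and 6: a3 ≤ a2 ≤ 3. From constraints 8 and 10: a1 ≤ a4 ≤ 0. Hence a3 + a1 ≤ 3. But constraint 9 requires a3 + a1 ≥ 4, and 4 > 3. Contradiction.

Unsatisfiable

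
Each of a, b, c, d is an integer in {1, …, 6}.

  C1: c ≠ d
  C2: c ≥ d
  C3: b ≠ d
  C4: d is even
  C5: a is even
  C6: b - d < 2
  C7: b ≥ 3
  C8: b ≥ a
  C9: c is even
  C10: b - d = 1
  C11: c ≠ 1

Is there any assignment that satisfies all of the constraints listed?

Satisfiable

Take a = 2, b = 5, c = 6, d = 4. Then constraint 6: b - d = 1; constraint 10: b - d = 1, and every other listed constraint is also met.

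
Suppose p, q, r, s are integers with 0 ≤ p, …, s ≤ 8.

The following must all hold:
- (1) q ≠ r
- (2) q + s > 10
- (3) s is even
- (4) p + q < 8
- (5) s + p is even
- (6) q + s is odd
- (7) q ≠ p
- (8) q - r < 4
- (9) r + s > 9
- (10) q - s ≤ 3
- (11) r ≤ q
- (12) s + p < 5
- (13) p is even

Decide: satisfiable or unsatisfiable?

One satisfying assignment is p = 0, q = 7, r = 6, s = 4.
For the less obvious constraints — constraint 2: q + s = 11; constraint 4: p + q = 7; constraint 8: q - r = 1 — and the others hold by inspection.

Satisfiable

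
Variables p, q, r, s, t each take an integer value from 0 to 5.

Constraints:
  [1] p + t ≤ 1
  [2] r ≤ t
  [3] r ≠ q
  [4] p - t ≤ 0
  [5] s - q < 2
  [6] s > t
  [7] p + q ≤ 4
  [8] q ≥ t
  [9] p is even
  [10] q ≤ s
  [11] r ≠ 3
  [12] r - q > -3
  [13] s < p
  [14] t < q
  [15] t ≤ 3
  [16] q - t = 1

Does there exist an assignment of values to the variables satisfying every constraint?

Constraints 4, 10, 13, and 14 give t < q, q ≤ s, s < p, p ≤ t. Chaining: t < q ≤ s < p ≤ t, which forces t < t — impossible.

Unsatisfiable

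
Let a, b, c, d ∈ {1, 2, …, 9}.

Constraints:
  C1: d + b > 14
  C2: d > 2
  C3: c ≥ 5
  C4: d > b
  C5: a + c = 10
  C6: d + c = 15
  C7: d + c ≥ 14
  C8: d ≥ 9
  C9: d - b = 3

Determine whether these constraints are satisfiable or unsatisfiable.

Satisfiable

Try a = 4, b = 6, c = 6, d = 9.
Check constraint 1: d + b = 15; constraint 5: a + c = 10. The remaining constraints are straightforward to verify.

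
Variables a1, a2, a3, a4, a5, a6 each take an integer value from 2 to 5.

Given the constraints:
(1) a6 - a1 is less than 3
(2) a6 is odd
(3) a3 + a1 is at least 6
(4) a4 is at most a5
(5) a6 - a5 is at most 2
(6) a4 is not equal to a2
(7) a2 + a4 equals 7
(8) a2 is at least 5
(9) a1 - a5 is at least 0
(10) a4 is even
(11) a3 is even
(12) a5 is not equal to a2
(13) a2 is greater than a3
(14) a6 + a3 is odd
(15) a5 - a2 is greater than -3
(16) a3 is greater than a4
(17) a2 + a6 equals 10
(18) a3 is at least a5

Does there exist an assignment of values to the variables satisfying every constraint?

Setting (a1, a2, a3, a4, a5, a6) = (5, 5, 4, 2, 4, 5) satisfies everything: constraint 1: a6 - a1 = 0; constraint 3: a3 + a1 = 9; constraint 5: a6 - a5 = 1, and the others follow.

Satisfiable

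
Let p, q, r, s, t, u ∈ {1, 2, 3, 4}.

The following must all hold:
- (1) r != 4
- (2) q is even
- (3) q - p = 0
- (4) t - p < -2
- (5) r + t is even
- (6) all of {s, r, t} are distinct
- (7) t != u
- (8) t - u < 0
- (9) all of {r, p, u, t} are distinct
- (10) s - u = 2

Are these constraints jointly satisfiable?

Satisfiable

Setting (p, q, r, s, t, u) = (4, 4, 3, 4, 1, 2) satisfies everything: constraint 3: q - p = 0; constraint 4: t - p = -3, and the others follow.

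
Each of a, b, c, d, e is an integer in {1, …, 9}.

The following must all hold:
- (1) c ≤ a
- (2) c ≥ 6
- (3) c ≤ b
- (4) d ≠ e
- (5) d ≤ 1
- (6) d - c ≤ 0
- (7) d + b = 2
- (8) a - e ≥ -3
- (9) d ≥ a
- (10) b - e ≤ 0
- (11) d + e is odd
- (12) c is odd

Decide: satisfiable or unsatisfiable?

From constraints 1 and 2: a ≥ c and c ≥ 6, so a ≥ 6. From constraints 5 and 9: a ≤ d and d ≤ 1, so a ≤ 1. But 1 < 6, so no value of a works.

Unsatisfiable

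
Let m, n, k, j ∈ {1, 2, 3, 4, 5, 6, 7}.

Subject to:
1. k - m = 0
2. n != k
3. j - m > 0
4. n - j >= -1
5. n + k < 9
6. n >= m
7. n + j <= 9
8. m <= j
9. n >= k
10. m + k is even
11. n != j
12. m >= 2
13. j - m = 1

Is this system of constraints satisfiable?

Satisfiable

One satisfying assignment is m = 2, n = 5, k = 2, j = 3.
For the less obvious constraints — constraint 1: k - m = 0; constraint 3: j - m = 1 — and the others hold by inspection.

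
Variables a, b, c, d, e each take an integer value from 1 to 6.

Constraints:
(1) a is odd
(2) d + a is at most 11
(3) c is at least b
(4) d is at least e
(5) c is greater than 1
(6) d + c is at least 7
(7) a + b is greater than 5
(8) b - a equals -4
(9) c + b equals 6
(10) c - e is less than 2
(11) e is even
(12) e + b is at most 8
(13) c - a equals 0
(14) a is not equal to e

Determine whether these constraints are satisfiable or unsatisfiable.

Satisfiable

Setting (a, b, c, d, e) = (5, 1, 5, 5, 4) satisfies everything: constraint 2: d + a = 10; constraint 6: d + c = 10; constraint 7: a + b = 6, and the others follow.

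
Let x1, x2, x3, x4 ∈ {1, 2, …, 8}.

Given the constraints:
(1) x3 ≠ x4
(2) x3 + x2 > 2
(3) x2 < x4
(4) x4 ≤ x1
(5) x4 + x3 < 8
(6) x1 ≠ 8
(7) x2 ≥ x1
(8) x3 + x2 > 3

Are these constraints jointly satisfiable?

Unsatisfiable

Constraints 3, 4, and 7 give x4 ≤ x1, x1 ≤ x2, x2 < x4. Chaining: x4 ≤ x1 ≤ x2 < x4, which forces x4 < x4 — impossible.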